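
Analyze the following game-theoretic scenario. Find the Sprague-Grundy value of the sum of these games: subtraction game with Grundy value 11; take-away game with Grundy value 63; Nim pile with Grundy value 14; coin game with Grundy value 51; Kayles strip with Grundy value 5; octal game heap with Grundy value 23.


By the Sprague-Grundy theorem, the Grundy value of a sum of games is the XOR of individual Grundy values.
subtraction game: Grundy value = 11. Running XOR: 0 XOR 11 = 11
take-away game: Grundy value = 63. Running XOR: 11 XOR 63 = 52
Nim pile: Grundy value = 14. Running XOR: 52 XOR 14 = 58
coin game: Grundy value = 51. Running XOR: 58 XOR 51 = 9
Kayles strip: Grundy value = 5. Running XOR: 9 XOR 5 = 12
octal game heap: Grundy value = 23. Running XOR: 12 XOR 23 = 27
The combined Grundy value is 27.

27


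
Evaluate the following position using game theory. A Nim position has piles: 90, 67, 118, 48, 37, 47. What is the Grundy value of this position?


We need the XOR (exclusive or) of all pile sizes.
After XOR-ing pile 1 (size 90): 0 XOR 90 = 90
After XOR-ing pile 2 (size 67): 90 XOR 67 = 25
After XOR-ing pile 3 (size 118): 25 XOR 118 = 111
After XOR-ing pile 4 (size 48): 111 XOR 48 = 95
After XOR-ing pile 5 (size 37): 95 XOR 37 = 122
After XOR-ing pile 6 (size 47): 122 XOR 47 = 85
The Nim-value of this position is 85.

85


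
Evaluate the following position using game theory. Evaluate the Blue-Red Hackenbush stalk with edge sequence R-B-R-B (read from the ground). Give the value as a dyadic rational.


Edges (from ground): R-B-R-B
By Berlekamp's sign-expansion rule, a Blue-Red Hackenbush stalk has the value of the surreal number whose sign sequence is the edge sequence with B -> + and R -> -.
Sign sequence: -+-+
Trace the sign expansion in the surreal number tree, starting from 0:
Edge 1: R (sign -) -> bounds (-inf, 0), value = -1
Edge 2: B (sign +) -> bounds (-1, 0), value = -1/2
Edge 3: R (sign -) -> bounds (-1, -1/2), value = -3/4
Edge 4: B (sign +) -> bounds (-3/4, -1/2), value = -5/8
Game value = -5/8

-5/8


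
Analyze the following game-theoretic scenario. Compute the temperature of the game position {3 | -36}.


The game is {3 | -36}, a switch {a | b} with numbers a > b.
Cooling {a | b} by t gives {a - t | b + t}, which stops being hot when a - t = b + t, i.e. at t = (a - b)/2. So the temperature of a switch is (a - b)/2.
Temperature = (Left option - Right option) / 2
= (3 - (-36)) / 2
= 39 / 2
= 39/2

39/2


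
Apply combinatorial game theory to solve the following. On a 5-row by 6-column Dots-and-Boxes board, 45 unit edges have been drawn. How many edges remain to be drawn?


Grid: 5 x 6 boxes, i.e. 6 rows and 7 columns of dots.
Horizontal edges: (rows + 1) * cols = 6 * 6 = 36
Vertical edges: rows * (cols + 1) = 5 * 7 = 35
Total edges: 36 + 35 = 71
Edges drawn: 45
Remaining: 71 - 45 = 26

26


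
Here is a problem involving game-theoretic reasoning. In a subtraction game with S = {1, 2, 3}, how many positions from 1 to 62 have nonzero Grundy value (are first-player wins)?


Subtraction set S = {1, 2, 3}, so G(n) = n mod 4.
G(n) = 0 when n is a multiple of 4.
Multiples of 4 in [1, 62]: 15
N-positions (nonzero Grundy) = 62 - 15 = 47

47


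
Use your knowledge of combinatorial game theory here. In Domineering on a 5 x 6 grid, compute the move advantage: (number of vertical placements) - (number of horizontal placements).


Board is 5 x 6 (rows x cols).
Left (vertical) placements: (rows-1) * cols = 4 * 6 = 24
Right (horizontal) placements: rows * (cols-1) = 5 * 5 = 25
Advantage = Left - Right = 24 - 25 = -1

-1


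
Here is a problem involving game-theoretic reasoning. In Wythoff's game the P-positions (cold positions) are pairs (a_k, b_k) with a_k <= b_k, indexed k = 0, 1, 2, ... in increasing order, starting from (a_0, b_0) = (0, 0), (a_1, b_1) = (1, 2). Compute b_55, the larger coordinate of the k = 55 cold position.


By Wythoff's theorem, a_k = floor(k * phi) and b_k = floor(k * phi^2) = a_k + k, where phi = (1 + sqrt(5))/2 is the golden ratio.
phi = (1 + sqrt(5))/2 = 1.618034
phi^2 = phi + 1 = 2.618034
k = 55
k * phi^2 = 55 * 2.618034 = 143.991869
b_55 = floor(k * phi^2) = 143 (check: a_55 + k = 88 + 55 = 143)

143


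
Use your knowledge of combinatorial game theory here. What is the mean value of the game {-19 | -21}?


Game = {-19 | -21}, a switch {a | b} with numbers a > b.
Its thermograph has left wall a - t and right wall b + t, which meet at t = (a - b)/2, where both equal (a + b)/2. So the mast (mean value) is at (a + b)/2.
Mean = (-19 + (-21))/2 = -40/2 = -20

-20


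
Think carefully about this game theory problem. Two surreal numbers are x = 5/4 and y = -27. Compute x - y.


x = 5/4, y = -27
Converting to common denominator: 4
x = 5/4, y = -108/4
x - y = 5/4 - -27 = 113/4

113/4


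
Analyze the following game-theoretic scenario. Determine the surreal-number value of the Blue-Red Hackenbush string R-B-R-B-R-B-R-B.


Edges (from ground): R-B-R-B-R-B-R-B
By Berlekamp's sign-expansion rule, a Blue-Red Hackenbush stalk has the value of the surreal number whose sign sequence is the edge sequence with B -> + and R -> -.
Sign sequence: -+-+-+-+
Trace the sign expansion in the surreal number tree, starting from 0:
Edge 1: R (sign -) -> bounds (-inf, 0), value = -1
Edge 2: B (sign +) -> bounds (-1, 0), value = -1/2
Edge 3: R (sign -) -> bounds (-1, -1/2), value = -3/4
Edge 4: B (sign +) -> bounds (-3/4, -1/2), value = -5/8
Edge 5: R (sign -) -> bounds (-3/4, -5/8), value = -11/16
Edge 6: B (sign +) -> bounds (-11/16, -5/8), value = -21/32
Edge 7: R (sign -) -> bounds (-11/16, -21/32), value = -43/64
Edge 8: B (sign +) -> bounds (-43/64, -21/32), value = -85/128
Game value = -85/128

-85/128


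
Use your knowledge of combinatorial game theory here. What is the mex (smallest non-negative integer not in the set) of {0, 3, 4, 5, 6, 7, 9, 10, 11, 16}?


Set = {0, 3, 4, 5, 6, 7, 9, 10, 11, 16}
0 is in the set.
1 is NOT in the set. This is the mex.
mex = 1

1


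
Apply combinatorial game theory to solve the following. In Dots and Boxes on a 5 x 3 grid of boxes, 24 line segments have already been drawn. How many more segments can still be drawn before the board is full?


Grid: 5 x 3 boxes, i.e. 6 rows and 4 columns of dots.
Horizontal edges: (rows + 1) * cols = 6 * 3 = 18
Vertical edges: rows * (cols + 1) = 5 * 4 = 20
Total edges: 18 + 20 = 38
Edges drawn: 24
Remaining: 38 - 24 = 14

14


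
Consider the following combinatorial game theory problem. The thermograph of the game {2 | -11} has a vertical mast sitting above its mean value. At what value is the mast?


Game = {2 | -11}, a switch {a | b} with numbers a > b.
Its thermograph has left wall a - t and right wall b + t, which meet at t = (a - b)/2, where both equal (a + b)/2. So the mast (mean value) is at (a + b)/2.
Mean = (2 + (-11))/2 = -9/2 = -9/2

-9/2


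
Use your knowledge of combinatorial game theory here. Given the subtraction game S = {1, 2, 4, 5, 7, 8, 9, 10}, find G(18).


The subtraction set is S = {1, 2, 4, 5, 7, 8, 9, 10}.
G(k) = mex{ G(k - s) : s in S, s <= k }. We compute iteratively: G(0) = 0.
G(1) = mex({0}) = 1
G(2) = mex({0, 1}) = 2
G(3) = mex({1, 2}) = 0
G(4) = mex({0, 2}) = 1
G(5) = mex({0, 1}) = 2
G(6) = mex({1, 2}) = 0
G(7) = mex({0, 2}) = 1
G(8) = mex({0, 1}) = 2
G(9) = mex({0, 1, 2}) = 3
G(10) = mex({0, 1, 2, 3}) = 4
G(11) = mex({0, 1, 2, 3, 4}) = 5
G(12) = mex({0, 1, 2, 4, 5}) = 3
G(13) = mex({0, 1, 2, 3, 5}) = 4
G(14) = mex({0, 1, 2, 3, 4}) = 5
G(15) = mex({0, 1, 2, 4, 5}) = 3
G(16) = mex({0, 1, 2, 3, 5}) = 4
G(17) = mex({1, 2, 3, 4}) = 0
G(18) = mex({0, 2, 3, 4, 5}) = 1
Therefore G(18) = 1.

1


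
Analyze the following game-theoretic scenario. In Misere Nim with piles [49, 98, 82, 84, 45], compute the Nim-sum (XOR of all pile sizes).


We need the XOR (exclusive or) of all pile sizes.
After XOR-ing pile 1 (size 49): 0 XOR 49 = 49
After XOR-ing pile 2 (size 98): 49 XOR 98 = 83
After XOR-ing pile 3 (size 82): 83 XOR 82 = 1
After XOR-ing pile 4 (size 84): 1 XOR 84 = 85
After XOR-ing pile 5 (size 45): 85 XOR 45 = 120
The Nim-value of this position is 120.

120


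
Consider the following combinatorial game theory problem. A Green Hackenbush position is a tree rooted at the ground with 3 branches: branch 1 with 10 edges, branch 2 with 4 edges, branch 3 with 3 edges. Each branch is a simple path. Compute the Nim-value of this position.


The tree has 3 branches from the ground vertex.
In Green Hackenbush, the Nim-value of a simple path of length k is k.
Branch 1: length 10, Nim-value = 10
Branch 2: length 4, Nim-value = 4
Branch 3: length 3, Nim-value = 3
Total Nim-value = XOR of all branch values:
0 XOR 10 = 10
10 XOR 4 = 14
14 XOR 3 = 13
Nim-value of the tree = 13

13


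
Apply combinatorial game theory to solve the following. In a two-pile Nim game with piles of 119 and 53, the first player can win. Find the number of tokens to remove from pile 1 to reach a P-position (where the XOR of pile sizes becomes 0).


Piles: 119 and 53
Current XOR: 119 XOR 53 = 66 (non-zero, so this is an N-position).
To make the XOR zero, we need to find a move that balances the piles.
For pile 1 (size 119): target = 119 XOR 66 = 53
We reduce pile 1 from 119 to 53.
Tokens removed: 119 - 53 = 66
Verification: 53 XOR 53 = 0

66


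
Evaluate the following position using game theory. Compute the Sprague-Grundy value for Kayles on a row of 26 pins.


Kayles: a move removes 1 or 2 adjacent pins from a contiguous row.
Removing pins from a row of k leaves two independent rows (a, b) with a + b = k - 1 (one pin) or a + b = k - 2 (two pins); an end removal gives a = 0.
By Sprague-Grundy, G(k) = mex{ G(a) XOR G(b) } over all these splits. G(0) = 0.
G(1): splits (0,0):0^0=0 -> mex({0}) = 1
G(2): splits (0,1):0^1=1 (0,0):0^0=0 -> mex({0, 1}) = 2
G(3): splits (0,2):0^2=2 (1,1):1^1=0 (0,1):0^1=1 -> mex({0, 1, 2}) = 3
G(4): splits (0,3):0^3=3 (1,2):1^2=3 (0,2):0^2=2 (1,1):1^1=0 -> mex({0, 2, 3}) = 1
G(5): splits (0,4):0^1=1 (1,3):1^3=2 (2,2):2^2=0 (0,3):0^3=3 (1,2):1^2=3 -> mex({0, 1, 2, 3}) = 4
G(6) = mex({0, 1, 2, 4}) = 3
G(7) = mex({0, 1, 3, 4, 5}) = 2
G(8) = mex({0, 2, 3, 5, 6}) = 1
G(9) = mex({0, 1, 2, 3, 6, 7}) = 4
G(10) = mex({0, 1, 3, 4, 5, 7}) = 2
G(11) = mex({0, 1, 2, 3, 4, 5}) = 6
G(12) = mex({0, 1, 2, 3, 5, 6, 7}) = 4
G(13) = mex({0, 2, 3, 4, 6, 7}) = 1
G(14) = mex({0, 1, 4, 5, 6, 7}) = 2
G(15) = mex({0, 1, 2, 3, 4, 5, 6}) = 7
G(16) = mex({0, 2, 3, 5, 6, 7}) = 1
G(17) = mex({0, 1, 2, 3, 5, 6, 7}) = 4
G(18) = mex({0, 1, 2, 4, 5, 6}) = 3
G(19) = mex({0, 1, 3, 4, 5, 7}) = 2
G(20) = mex({0, 2, 3, 4, 5, 6, 7}) = 1
G(21) = mex({0, 1, 2, 3, 5, 6, 7}) = 4
G(22) = mex({0, 1, 2, 3, 4, 5, 7}) = 6
G(23) = mex({0, 1, 2, 3, 4, 5, 6}) = 7
G(24) = mex({0, 1, 2, 3, 5, 6, 7}) = 4
G(25) = mex({0, 2, 3, 4, 6, 7}) = 1
G(26) = mex({0, 1, 3, 4, 5, 6, 7}) = 2
Therefore G(26) = 2.

2


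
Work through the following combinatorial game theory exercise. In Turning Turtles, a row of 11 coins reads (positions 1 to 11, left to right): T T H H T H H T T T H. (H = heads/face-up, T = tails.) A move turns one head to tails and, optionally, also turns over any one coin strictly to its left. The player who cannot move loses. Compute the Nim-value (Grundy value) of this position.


Coins: T T H H T H H T T T H
Key fact: a single head at position k behaves exactly like a Nim heap of size k (turning it to T and optionally flipping a coin at j < k corresponds to moving the heap from k to j, or to 0), and heads combine as a disjunctive sum (two heads at the same place would cancel, matching j XOR j = 0). So the Nim-value is the XOR of the 1-indexed positions of the heads.
Face-up positions (1-indexed): [3, 4, 6, 7, 11]
XOR 0 with 3: 0 XOR 3 = 3
XOR 3 with 4: 3 XOR 4 = 7
XOR 7 with 6: 7 XOR 6 = 1
XOR 1 with 7: 1 XOR 7 = 6
XOR 6 with 11: 6 XOR 11 = 13
Nim-value = 13

13


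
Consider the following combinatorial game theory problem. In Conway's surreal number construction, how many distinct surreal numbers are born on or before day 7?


Day 0: {|} = 0 is born. Count = 1.
Day n: the number of surreal numbers born by day n is 2^(n+1) - 1.
By day 0: 2^1 - 1 = 1
By day 1: 2^2 - 1 = 3
By day 2: 2^3 - 1 = 7
By day 3: 2^4 - 1 = 15
By day 4: 2^5 - 1 = 31
By day 5: 2^6 - 1 = 63
By day 6: 2^7 - 1 = 127
By day 7: 2^8 - 1 = 255
By day 7: 255 surreal numbers.

255


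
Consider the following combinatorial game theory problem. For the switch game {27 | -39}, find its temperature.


The game is {27 | -39}, a switch {a | b} with numbers a > b.
Cooling {a | b} by t gives {a - t | b + t}, which stops being hot when a - t = b + t, i.e. at t = (a - b)/2. So the temperature of a switch is (a - b)/2.
Temperature = (Left option - Right option) / 2
= (27 - (-39)) / 2
= 66 / 2
= 33

33


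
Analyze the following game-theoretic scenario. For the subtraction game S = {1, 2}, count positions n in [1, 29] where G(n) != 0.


Subtraction set S = {1, 2}, so G(n) = n mod 3.
G(n) = 0 when n is a multiple of 3.
Multiples of 3 in [1, 29]: 9
N-positions (nonzero Grundy) = 29 - 9 = 20

20


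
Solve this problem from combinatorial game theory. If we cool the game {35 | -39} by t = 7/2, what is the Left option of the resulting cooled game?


Original game: {35 | -39} (a switch {a | b} with a > b).
Cooling by t (for t below the temperature (a - b)/2 = 37) taxes each move by t: {a | b} cooled by t is {a - t | b + t}.
Cooling amount: t = 7/2
Cooled Left option: 35 - 7/2 = 63/2
Cooled Right option: -39 + 7/2 = -71/2
Cooled game: {63/2 | -71/2}
Left option = 63/2

63/2


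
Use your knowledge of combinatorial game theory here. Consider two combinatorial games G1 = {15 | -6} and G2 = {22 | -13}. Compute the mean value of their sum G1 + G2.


G1 = {15 | -6}, G2 = {22 | -13}
Each is a switch {a | b} with numbers a > b; its mean value is (a + b)/2, and mean value is additive over game sums: m(G1 + G2) = m(G1) + m(G2).
Mean of G1 = (15 + (-6))/2 = 9/2 = 9/2
Mean of G2 = (22 + (-13))/2 = 9/2 = 9/2
Mean of G1 + G2 = 9/2 + 9/2 = 9

9


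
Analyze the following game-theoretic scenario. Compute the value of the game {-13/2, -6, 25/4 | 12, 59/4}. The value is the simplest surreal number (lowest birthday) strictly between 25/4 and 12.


Left options: {-13/2, -6, 25/4}, max = 25/4
Right options: {12, 59/4}, min = 12
All options are numbers and max(Left) < min(Right), so by the simplicity theorem the value is the simplest (earliest-born) number strictly between 25/4 and 12.
Integers 7 through 11 all lie strictly between 25/4 and 12.
Among integers, the simplest (lowest birthday = smallest |n|; 0 is born on day 0, +-n on day n) is 7.
No non-integer in the interval can be simpler: if x is a non-integer in the interval, then floor(x) or ceil(x) also lies in the interval (the interval contains an integer), and both are proper prefixes of x's sign expansion, i.e. born earlier. So the game value is 7.
Game value = 7

7


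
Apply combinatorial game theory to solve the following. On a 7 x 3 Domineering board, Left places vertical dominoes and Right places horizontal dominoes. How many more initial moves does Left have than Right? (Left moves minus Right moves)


Board is 7 x 3 (rows x cols).
Left (vertical) placements: (rows-1) * cols = 6 * 3 = 18
Right (horizontal) placements: rows * (cols-1) = 7 * 2 = 14
Advantage = Left - Right = 18 - 14 = 4

4


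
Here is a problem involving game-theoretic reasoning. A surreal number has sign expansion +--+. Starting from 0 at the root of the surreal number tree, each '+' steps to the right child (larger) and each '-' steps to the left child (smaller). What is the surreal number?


Sign expansion: +--+
Rule: track bounds (lo, hi), initially (-inf, +inf). On '+', the current value becomes lo and we move to the simplest number in (value, hi): value + 1 if hi = +inf, otherwise the midpoint (value + hi)/2. On '-', the current value becomes hi and we move to value - 1 if lo = -inf, otherwise the midpoint (lo + value)/2.
Start at 0.
Step 1: sign = +, move right. Bounds: (0, +inf). Value = 1
Step 2: sign = -, move left. Bounds: (0, 1). Value = 1/2
Step 3: sign = -, move left. Bounds: (0, 1/2). Value = 1/4
Step 4: sign = +, move right. Bounds: (1/4, 1/2). Value = 3/8
The surreal number with sign expansion +--+ is 3/8.

3/8


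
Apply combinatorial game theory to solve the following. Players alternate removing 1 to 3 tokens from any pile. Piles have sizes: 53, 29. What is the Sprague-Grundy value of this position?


Subtraction set: {1, 2, 3}
For this subtraction set, G(n) = n mod 4 (period = max + 1 = 4).
Pile 1 (size 53): G(53) = 53 mod 4 = 1
Pile 2 (size 29): G(29) = 29 mod 4 = 1
Total Grundy value = XOR of all: 1 XOR 1 = 0

0


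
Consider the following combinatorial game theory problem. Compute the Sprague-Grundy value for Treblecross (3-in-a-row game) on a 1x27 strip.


Treblecross: place X on empty cells; 3-in-a-row wins.
Playing within two cells of an existing X lets the opponent win at once, so sensible play treats the cells i-2..i+2 around each X as dead. The player left with no safe cell loses, so this is a normal-play take-away game on strips of safe cells.
Placing X at cell i (0-indexed) of a strip of k safe cells leaves independent strips of sizes max(0, i-2) and max(0, k-i-3). Hence G(k) = mex{ G(max(0,i-2)) XOR G(max(0,k-i-3)) : 0 <= i < k }, with G(0) = 0.
G(1): splits (0,0):0^0=0 -> mex({0}) = 1
G(2): splits (0,0):0^0=0 -> mex({0}) = 1
G(3): splits (0,0):0^0=0 -> mex({0}) = 1
G(4): splits (0,1):0^1=1 (0,0):0^0=0 -> mex({0, 1}) = 2
G(5): splits (0,2):0^1=1 (0,1):0^1=1 (0,0):0^0=0 -> mex({0, 1}) = 2
G(6) = mex({1}) = 0
G(7) = mex({0, 1, 2}) = 3
G(8) = mex({0, 1, 2}) = 3
G(9) = mex({0, 2}) = 1
G(10) = mex({0, 2, 3}) = 1
G(11) = mex({0, 3}) = 1
G(12) = mex({1, 3}) = 0
G(13) = mex({0, 1, 2, 3}) = 4
G(14) = mex({0, 1, 2}) = 3
G(15) = mex({0, 1, 2}) = 3
G(16) = mex({0, 1, 2, 4}) = 3
G(17) = mex({0, 1, 3, 4}) = 2
G(18) = mex({0, 1, 3, 4}) = 2
G(19) = mex({0, 1, 3, 5}) = 2
G(20) = mex({0, 1, 2, 3, 5}) = 4
G(21) = mex({0, 1, 2, 3, 5}) = 4
G(22) = mex({1, 2, 6}) = 0
G(23) = mex({0, 1, 2, 3, 4, 6}) = 5
G(24) = mex({0, 1, 2, 3, 4}) = 5
G(25) = mex({0, 1, 3, 4, 7}) = 2
G(26) = mex({0, 1, 3, 4, 5, 7}) = 2
G(27) = mex({0, 1, 3, 5}) = 2
Therefore G(27) = 2.

2


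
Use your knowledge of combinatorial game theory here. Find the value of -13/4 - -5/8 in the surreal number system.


x = -13/4, y = -5/8
Converting to common denominator: 8
x = -26/8, y = -5/8
x - y = -13/4 - -5/8 = -21/8

-21/8


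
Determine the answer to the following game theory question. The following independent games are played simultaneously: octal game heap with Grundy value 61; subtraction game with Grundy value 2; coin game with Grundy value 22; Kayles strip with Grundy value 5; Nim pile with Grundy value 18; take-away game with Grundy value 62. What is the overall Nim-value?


By the Sprague-Grundy theorem, the Grundy value of a sum of games is the XOR of individual Grundy values.
octal game heap: Grundy value = 61. Running XOR: 0 XOR 61 = 61
subtraction game: Grundy value = 2. Running XOR: 61 XOR 2 = 63
coin game: Grundy value = 22. Running XOR: 63 XOR 22 = 41
Kayles strip: Grundy value = 5. Running XOR: 41 XOR 5 = 44
Nim pile: Grundy value = 18. Running XOR: 44 XOR 18 = 62
take-away game: Grundy value = 62. Running XOR: 62 XOR 62 = 0
The combined Grundy value is 0.

0


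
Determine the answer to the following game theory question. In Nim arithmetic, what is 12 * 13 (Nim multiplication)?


Nim multiplication is bilinear over XOR: (u XOR v) * w = (u*w) XOR (v*w).
So we split each operand into its bit components and XOR the pairwise Nim products.
12 = 4 + 8 (as XOR of powers of 2).
13 = 1 + 4 + 8 (as XOR of powers of 2).
Using the standard Nim-product table on single bits:
  2*2 = 3,   2*4 = 8,   2*8 = 12,
  4*4 = 6,   4*8 = 11,  8*8 = 13,
and  1*x = x (identity), k*l = l*k (commutative).
Pairwise Nim products:
  4 * 1 = 4
  4 * 4 = 6
  4 * 8 = 11
  8 * 1 = 8
  8 * 4 = 11
  8 * 8 = 13
XOR them: 4 XOR 6 XOR 11 XOR 8 XOR 11 XOR 13 = 7.
Result: 12 * 13 = 7 (in Nim).

7


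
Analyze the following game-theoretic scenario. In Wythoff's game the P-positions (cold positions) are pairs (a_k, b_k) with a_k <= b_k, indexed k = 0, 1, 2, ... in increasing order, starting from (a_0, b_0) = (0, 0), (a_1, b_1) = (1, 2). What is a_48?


By Wythoff's theorem, a_k = floor(k * phi) and b_k = floor(k * phi^2) = a_k + k, where phi = (1 + sqrt(5))/2 is the golden ratio.
phi = (1 + sqrt(5))/2 = 1.618034
k = 48
k * phi = 48 * 1.618034 = 77.665631
a_48 = floor(k * phi) = 77

77


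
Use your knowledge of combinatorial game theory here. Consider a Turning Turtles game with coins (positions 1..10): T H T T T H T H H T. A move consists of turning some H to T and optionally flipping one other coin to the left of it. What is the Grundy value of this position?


Coins: T H T T T H T H H T
Key fact: a single head at position k behaves exactly like a Nim heap of size k (turning it to T and optionally flipping a coin at j < k corresponds to moving the heap from k to j, or to 0), and heads combine as a disjunctive sum (two heads at the same place would cancel, matching j XOR j = 0). So the Nim-value is the XOR of the 1-indexed positions of the heads.
Face-up positions (1-indexed): [2, 6, 8, 9]
XOR 0 with 2: 0 XOR 2 = 2
XOR 2 with 6: 2 XOR 6 = 4
XOR 4 with 8: 4 XOR 8 = 12
XOR 12 with 9: 12 XOR 9 = 5
Nim-value = 5

5


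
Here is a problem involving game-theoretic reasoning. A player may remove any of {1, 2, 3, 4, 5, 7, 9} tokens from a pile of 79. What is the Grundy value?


The subtraction set is S = {1, 2, 3, 4, 5, 7, 9}.
G(k) = mex{ G(k - s) : s in S, s <= k }. We compute iteratively: G(0) = 0.
G(1) = mex({0}) = 1
G(2) = mex({0, 1}) = 2
G(3) = mex({0, 1, 2}) = 3
G(4) = mex({0, 1, 2, 3}) = 4
G(5) = mex({0, 1, 2, 3, 4}) = 5
G(6) = mex({1, 2, 3, 4, 5}) = 0
G(7) = mex({0, 2, 3, 4, 5}) = 1
G(8) = mex({0, 1, 3, 4, 5}) = 2
G(9) = mex({0, 1, 2, 4, 5}) = 3
G(10) = mex({0, 1, 2, 3, 5}) = 4
G(11) = mex({0, 1, 2, 3, 4}) = 5
G(12) = mex({1, 2, 3, 4, 5}) = 0
G(13) = mex({0, 2, 3, 4, 5}) = 1
G(14) = mex({0, 1, 3, 4, 5}) = 2
Observe that G(6)..G(14) = 0, 1, 2, 3, 4, 5, 0, 1, 2 repeats G(0)..G(8) = 0, 1, 2, 3, 4, 5, 0, 1, 2.
For k >= max(S) = 9, G(k) is determined by the previous 9 values G(k-9)..G(k-1); a window of 9 consecutive values has recurred shifted by 6, so by induction G(k + 6) = G(k) for all k >= 0: the sequence is periodic from the start with period 6.
One period: G(0..5) = 0, 1, 2, 3, 4, 5.
79 mod 6 = 1, so G(79) = G(1) = 1.

1


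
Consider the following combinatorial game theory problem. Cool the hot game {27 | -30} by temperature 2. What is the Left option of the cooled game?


Original game: {27 | -30} (a switch {a | b} with a > b).
Cooling by t (for t below the temperature (a - b)/2 = 57/2) taxes each move by t: {a | b} cooled by t is {a - t | b + t}.
Cooling amount: t = 2
Cooled Left option: 27 - 2 = 25
Cooled Right option: -30 + 2 = -28
Cooled game: {25 | -28}
Left option = 25

25


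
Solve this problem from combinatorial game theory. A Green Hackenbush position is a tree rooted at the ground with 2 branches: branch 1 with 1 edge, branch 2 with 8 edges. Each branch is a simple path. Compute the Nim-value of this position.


The tree has 2 branches from the ground vertex.
In Green Hackenbush, the Nim-value of a simple path of length k is k.
Branch 1: length 1, Nim-value = 1
Branch 2: length 8, Nim-value = 8
Total Nim-value = XOR of all branch values:
0 XOR 1 = 1
1 XOR 8 = 9
Nim-value of the tree = 9

9


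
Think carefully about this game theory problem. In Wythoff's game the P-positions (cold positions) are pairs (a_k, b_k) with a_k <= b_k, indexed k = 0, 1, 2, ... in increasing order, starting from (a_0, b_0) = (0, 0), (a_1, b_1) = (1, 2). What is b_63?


By Wythoff's theorem, a_k = floor(k * phi) and b_k = floor(k * phi^2) = a_k + k, where phi = (1 + sqrt(5))/2 is the golden ratio.
phi = (1 + sqrt(5))/2 = 1.618034
phi^2 = phi + 1 = 2.618034
k = 63
k * phi^2 = 63 * 2.618034 = 164.936141
b_63 = floor(k * phi^2) = 164 (check: a_63 + k = 101 + 63 = 164)

164


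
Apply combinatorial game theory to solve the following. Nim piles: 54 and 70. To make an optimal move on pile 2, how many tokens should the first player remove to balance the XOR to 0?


Piles: 54 and 70
Current XOR: 54 XOR 70 = 112 (non-zero, so this is an N-position).
To make the XOR zero, we need to find a move that balances the piles.
For pile 2 (size 70): target = 70 XOR 112 = 54
We reduce pile 2 from 70 to 54.
Tokens removed: 70 - 54 = 16
Verification: 54 XOR 54 = 0

16


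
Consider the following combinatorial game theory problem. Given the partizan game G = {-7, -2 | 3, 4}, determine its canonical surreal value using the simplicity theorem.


Left options: {-7, -2}, max = -2
Right options: {3, 4}, min = 3
All options are numbers and max(Left) < min(Right), so by the simplicity theorem the value is the simplest (earliest-born) number strictly between -2 and 3.
Integers -1 through 2 all lie strictly between -2 and 3.
Among integers, the simplest (lowest birthday = smallest |n|; 0 is born on day 0, +-n on day n) is 0.
No non-integer in the interval can be simpler: if x is a non-integer in the interval, then floor(x) or ceil(x) also lies in the interval (the interval contains an integer), and both are proper prefixes of x's sign expansion, i.e. born earlier. So the game value is 0.
Game value = 0

0


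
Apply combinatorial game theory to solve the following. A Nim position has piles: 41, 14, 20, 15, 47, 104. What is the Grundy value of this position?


We need the XOR (exclusive or) of all pile sizes.
After XOR-ing pile 1 (size 41): 0 XOR 41 = 41
After XOR-ing pile 2 (size 14): 41 XOR 14 = 39
After XOR-ing pile 3 (size 20): 39 XOR 20 = 51
After XOR-ing pile 4 (size 15): 51 XOR 15 = 60
After XOR-ing pile 5 (size 47): 60 XOR 47 = 19
After XOR-ing pile 6 (size 104): 19 XOR 104 = 123
The Nim-value of this position is 123.

123


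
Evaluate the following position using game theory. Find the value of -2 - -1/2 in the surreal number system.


x = -2, y = -1/2
Converting to common denominator: 2
x = -4/2, y = -1/2
x - y = -2 - -1/2 = -3/2

-3/2


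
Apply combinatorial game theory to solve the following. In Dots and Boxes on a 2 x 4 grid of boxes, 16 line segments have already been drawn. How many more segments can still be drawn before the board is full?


Grid: 2 x 4 boxes, i.e. 3 rows and 5 columns of dots.
Horizontal edges: (rows + 1) * cols = 3 * 4 = 12
Vertical edges: rows * (cols + 1) = 2 * 5 = 10
Total edges: 12 + 10 = 22
Edges drawn: 16
Remaining: 22 - 16 = 6

6


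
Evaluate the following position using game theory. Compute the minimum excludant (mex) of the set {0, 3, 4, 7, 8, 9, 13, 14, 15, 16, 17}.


Set = {0, 3, 4, 7, 8, 9, 13, 14, 15, 16, 17}
0 is in the set.
1 is NOT in the set. This is the mex.
mex = 1

1


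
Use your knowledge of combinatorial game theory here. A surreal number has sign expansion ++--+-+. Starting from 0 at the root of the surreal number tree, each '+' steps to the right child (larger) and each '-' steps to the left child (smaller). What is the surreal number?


Sign expansion: ++--+-+
Rule: track bounds (lo, hi), initially (-inf, +inf). On '+', the current value becomes lo and we move to the simplest number in (value, hi): value + 1 if hi = +inf, otherwise the midpoint (value + hi)/2. On '-', the current value becomes hi and we move to value - 1 if lo = -inf, otherwise the midpoint (lo + value)/2.
Start at 0.
Step 1: sign = +, move right. Bounds: (0, +inf). Value = 1
Step 2: sign = +, move right. Bounds: (1, +inf). Value = 2
Step 3: sign = -, move left. Bounds: (1, 2). Value = 3/2
Step 4: sign = -, move left. Bounds: (1, 3/2). Value = 5/4
Step 5: sign = +, move right. Bounds: (5/4, 3/2). Value = 11/8
Step 6: sign = -, move left. Bounds: (5/4, 11/8). Value = 21/16
Step 7: sign = +, move right. Bounds: (21/16, 11/8). Value = 43/32
The surreal number with sign expansion ++--+-+ is 43/32.

43/32


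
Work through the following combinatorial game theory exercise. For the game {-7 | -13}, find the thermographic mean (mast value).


Game = {-7 | -13}, a switch {a | b} with numbers a > b.
Its thermograph has left wall a - t and right wall b + t, which meet at t = (a - b)/2, where both equal (a + b)/2. So the mast (mean value) is at (a + b)/2.
Mean = (-7 + (-13))/2 = -20/2 = -10

-10


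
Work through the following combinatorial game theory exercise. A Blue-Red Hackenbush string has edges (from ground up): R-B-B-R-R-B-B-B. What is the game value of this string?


Edges (from ground): R-B-B-R-R-B-B-B
By Berlekamp's sign-expansion rule, a Blue-Red Hackenbush stalk has the value of the surreal number whose sign sequence is the edge sequence with B -> + and R -> -.
Sign sequence: -++--+++
Trace the sign expansion in the surreal number tree, starting from 0:
Edge 1: R (sign -) -> bounds (-inf, 0), value = -1
Edge 2: B (sign +) -> bounds (-1, 0), value = -1/2
Edge 3: B (sign +) -> bounds (-1/2, 0), value = -1/4
Edge 4: R (sign -) -> bounds (-1/2, -1/4), value = -3/8
Edge 5: R (sign -) -> bounds (-1/2, -3/8), value = -7/16
Edge 6: B (sign +) -> bounds (-7/16, -3/8), value = -13/32
Edge 7: B (sign +) -> bounds (-13/32, -3/8), value = -25/64
Edge 8: B (sign +) -> bounds (-25/64, -3/8), value = -49/128
Game value = -49/128

-49/128


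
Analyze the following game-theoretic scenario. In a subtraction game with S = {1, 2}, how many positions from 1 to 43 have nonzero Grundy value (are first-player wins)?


Subtraction set S = {1, 2}, so G(n) = n mod 3.
G(n) = 0 when n is a multiple of 3.
Multiples of 3 in [1, 43]: 14
N-positions (nonzero Grundy) = 43 - 14 = 29

29


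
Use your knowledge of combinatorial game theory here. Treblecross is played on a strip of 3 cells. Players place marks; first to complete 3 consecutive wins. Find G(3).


Treblecross: place X on empty cells; 3-in-a-row wins.
Playing within two cells of an existing X lets the opponent win at once, so sensible play treats the cells i-2..i+2 around each X as dead. The player left with no safe cell loses, so this is a normal-play take-away game on strips of safe cells.
Placing X at cell i (0-indexed) of a strip of k safe cells leaves independent strips of sizes max(0, i-2) and max(0, k-i-3). Hence G(k) = mex{ G(max(0,i-2)) XOR G(max(0,k-i-3)) : 0 <= i < k }, with G(0) = 0.
G(1): splits (0,0):0^0=0 -> mex({0}) = 1
G(2): splits (0,0):0^0=0 -> mex({0}) = 1
G(3): splits (0,0):0^0=0 -> mex({0}) = 1
Therefore G(3) = 1.

1


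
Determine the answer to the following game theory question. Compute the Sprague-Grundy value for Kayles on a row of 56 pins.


Kayles: a move removes 1 or 2 adjacent pins from a contiguous row.
Removing pins from a row of k leaves two independent rows (a, b) with a + b = k - 1 (one pin) or a + b = k - 2 (two pins); an end removal gives a = 0.
By Sprague-Grundy, G(k) = mex{ G(a) XOR G(b) } over all these splits. G(0) = 0.
G(1): splits (0,0):0^0=0 -> mex({0}) = 1
G(2): splits (0,1):0^1=1 (0,0):0^0=0 -> mex({0, 1}) = 2
G(3): splits (0,2):0^2=2 (1,1):1^1=0 (0,1):0^1=1 -> mex({0, 1, 2}) = 3
G(4): splits (0,3):0^3=3 (1,2):1^2=3 (0,2):0^2=2 (1,1):1^1=0 -> mex({0, 2, 3}) = 1
G(5): splits (0,4):0^1=1 (1,3):1^3=2 (2,2):2^2=0 (0,3):0^3=3 (1,2):1^2=3 -> mex({0, 1, 2, 3}) = 4
G(6) = mex({0, 1, 2, 4}) = 3
G(7) = mex({0, 1, 3, 4, 5}) = 2
G(8) = mex({0, 2, 3, 5, 6}) = 1
G(9) = mex({0, 1, 2, 3, 6, 7}) = 4
G(10) = mex({0, 1, 3, 4, 5, 7}) = 2
G(11) = mex({0, 1, 2, 3, 4, 5}) = 6
G(12) = mex({0, 1, 2, 3, 5, 6, 7}) = 4
G(13) = mex({0, 2, 3, 4, 6, 7}) = 1
G(14) = mex({0, 1, 4, 5, 6, 7}) = 2
G(15) = mex({0, 1, 2, 3, 4, 5, 6}) = 7
G(16) = mex({0, 2, 3, 5, 6, 7}) = 1
G(17) = mex({0, 1, 2, 3, 5, 6, 7}) = 4
G(18) = mex({0, 1, 2, 4, 5, 6}) = 3
G(19) = mex({0, 1, 3, 4, 5, 7}) = 2
G(20) = mex({0, 2, 3, 4, 5, 6, 7}) = 1
G(21) = mex({0, 1, 2, 3, 5, 6, 7}) = 4
G(22) = mex({0, 1, 2, 3, 4, 5, 7}) = 6
G(23) = mex({0, 1, 2, 3, 4, 5, 6}) = 7
G(24) = mex({0, 1, 2, 3, 5, 6, 7}) = 4
G(25) = mex({0, 2, 3, 4, 6, 7}) = 1
G(26) = mex({0, 1, 3, 4, 5, 6, 7}) = 2
G(27) = mex({0, 1, 2, 3, 4, 5, 6, 7}) = 8
G(28) = mex({0, 1, 2, 3, 4, 6, 7, 8}) = 5
G(29) = mex({0, 1, 2, 3, 5, 6, 7, 8, 9}) = 4
G(30) = mex({0, 1, 2, 3, 4, 5, 6, 9, 10}) = 7
G(31) = mex({0, 1, 3, 4, 5, 7, 10, 11}) = 2
G(32) = mex({0, 2, 3, 4, 5, 6, 7, 9, 11}) = 1
G(33) = mex({0, 1, 2, 3, 4, 5, 6, 7, 9, 12}) = 8
G(34) = mex({0, 1, 2, 3, 4, 5, 7, 8, 11, 12}) = 6
G(35) = mex({0, 1, 2, 3, 4, 5, 6, 8, 9, 10, 11}) = 7
G(36) = mex({0, 1, 2, 3, 5, 6, 7, 9, 10}) = 4
G(37) = mex({0, 2, 3, 4, 6, 7, 9, 10, 11, 12}) = 1
G(38) = mex({0, 1, 3, 4, 5, 6, 7, 9, 10, 11, 12}) = 2
G(39) = mex({0, 1, 2, 4, 5, 6, 7, 9, 10, 12, 14}) = 3
G(40) = mex({0, 2, 3, 4, 6, 7, 11, 12, 14}) = 1
G(41) = mex({0, 1, 2, 3, 5, 6, 7, 9, 10, 11, 12}) = 4
G(42) = mex({0, 1, 2, 3, 4, 5, 6, 9, 10}) = 7
G(43) = mex({0, 1, 3, 4, 5, 7, 9, 10, 12, 15}) = 2
G(44) = mex({0, 2, 3, 4, 5, 6, 7, 9, 10, 12, 15}) = 1
G(45) = mex({0, 1, 2, 3, 4, 5, 6, 7, 9, 10, 12, 14}) = 8
G(46) = mex({0, 1, 3, 4, 5, 7, 8, 11, 12, 14}) = 2
G(47) = mex({0, 1, 2, 3, 4, 5, 6, 8, 9, 10, 11, 12}) = 7
G(48) = mex({0, 1, 2, 3, 5, 6, 7, 9, 10}) = 4
G(49) = mex({0, 2, 3, 4, 6, 7, 9, 10, 11, 12, 15}) = 1
G(50) = mex({0, 1, 4, 5, 6, 7, 9, 11, 12, 14, 15}) = 2
G(51) = mex({0, 1, 2, 3, 4, 5, 6, 7, 9, 12, 14, 15}) = 8
G(52) = mex({0, 2, 3, 4, 5, 6, 7, 8, 11, 12, 15}) = 1
G(53) = mex({0, 1, 2, 3, 5, 6, 7, 8, 9, 10, 11, 12}) = 4
G(54) = mex({0, 1, 2, 3, 4, 5, 6, 9, 10}) = 7
G(55) = mex({0, 1, 3, 4, 5, 7, 9, 10, 11, 12}) = 2
G(56) = mex({0, 2, 3, 4, 5, 6, 7, 9, 10, 11, 12, 13, 14}) = 1
Therefore G(56) = 1.

1


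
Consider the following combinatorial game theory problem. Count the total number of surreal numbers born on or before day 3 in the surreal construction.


Day 0: {|} = 0 is born. Count = 1.
Day n: the number of surreal numbers born by day n is 2^(n+1) - 1.
By day 0: 2^1 - 1 = 1
By day 1: 2^2 - 1 = 3
By day 2: 2^3 - 1 = 7
By day 3: 2^4 - 1 = 15
By day 3: 15 surreal numbers.

15


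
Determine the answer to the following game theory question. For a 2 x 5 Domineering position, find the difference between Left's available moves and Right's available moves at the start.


Board is 2 x 5 (rows x cols).
Left (vertical) placements: (rows-1) * cols = 1 * 5 = 5
Right (horizontal) placements: rows * (cols-1) = 2 * 4 = 8
Advantage = Left - Right = 5 - 8 = -3

-3


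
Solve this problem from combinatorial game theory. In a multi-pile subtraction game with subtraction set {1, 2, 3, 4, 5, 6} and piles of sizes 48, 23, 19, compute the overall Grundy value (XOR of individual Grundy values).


Subtraction set: {1, 2, 3, 4, 5, 6}
For this subtraction set, G(n) = n mod 7 (period = max + 1 = 7).
Pile 1 (size 48): G(48) = 48 mod 7 = 6
Pile 2 (size 23): G(23) = 23 mod 7 = 2
Pile 3 (size 19): G(19) = 19 mod 7 = 5
Total Grundy value = XOR of all: 6 XOR 2 XOR 5 = 1

1


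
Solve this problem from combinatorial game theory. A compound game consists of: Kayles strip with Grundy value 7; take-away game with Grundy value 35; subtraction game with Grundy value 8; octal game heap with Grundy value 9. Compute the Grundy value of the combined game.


By the Sprague-Grundy theorem, the Grundy value of a sum of games is the XOR of individual Grundy values.
Kayles strip: Grundy value = 7. Running XOR: 0 XOR 7 = 7
take-away game: Grundy value = 35. Running XOR: 7 XOR 35 = 36
subtraction game: Grundy value = 8. Running XOR: 36 XOR 8 = 44
octal game heap: Grundy value = 9. Running XOR: 44 XOR 9 = 37
The combined Grundy value is 37.

37


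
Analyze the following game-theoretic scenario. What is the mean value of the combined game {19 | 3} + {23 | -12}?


G1 = {19 | 3}, G2 = {23 | -12}
Each is a switch {a | b} with numbers a > b; its mean value is (a + b)/2, and mean value is additive over game sums: m(G1 + G2) = m(G1) + m(G2).
Mean of G1 = (19 + (3))/2 = 22/2 = 11
Mean of G2 = (23 + (-12))/2 = 11/2 = 11/2
Mean of G1 + G2 = 11 + 11/2 = 33/2

33/2


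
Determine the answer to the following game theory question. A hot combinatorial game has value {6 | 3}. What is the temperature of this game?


The game is {6 | 3}, a switch {a | b} with numbers a > b.
Cooling {a | b} by t gives {a - t | b + t}, which stops being hot when a - t = b + t, i.e. at t = (a - b)/2. So the temperature of a switch is (a - b)/2.
Temperature = (Left option - Right option) / 2
= (6 - (3)) / 2
= 3 / 2
= 3/2

3/2


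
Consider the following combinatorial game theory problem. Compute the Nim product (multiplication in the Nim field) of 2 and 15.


Nim multiplication is bilinear over XOR: (u XOR v) * w = (u*w) XOR (v*w).
So we split each operand into its bit components and XOR the pairwise Nim products.
2 = 2 (as XOR of powers of 2).
15 = 1 + 2 + 4 + 8 (as XOR of powers of 2).
Using the standard Nim-product table on single bits:
  2*2 = 3,   2*4 = 8,   2*8 = 12,
  4*4 = 6,   4*8 = 11,  8*8 = 13,
and  1*x = x (identity), k*l = l*k (commutative).
Pairwise Nim products:
  2 * 1 = 2
  2 * 2 = 3
  2 * 4 = 8
  2 * 8 = 12
XOR them: 2 XOR 3 XOR 8 XOR 12 = 5.
Result: 2 * 15 = 5 (in Nim).

5


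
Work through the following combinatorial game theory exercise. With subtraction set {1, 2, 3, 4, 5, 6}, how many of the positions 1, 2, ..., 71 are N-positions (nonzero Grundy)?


Subtraction set S = {1, 2, 3, 4, 5, 6}, so G(n) = n mod 7.
G(n) = 0 when n is a multiple of 7.
Multiples of 7 in [1, 71]: 10
N-positions (nonzero Grundy) = 71 - 10 = 61

61


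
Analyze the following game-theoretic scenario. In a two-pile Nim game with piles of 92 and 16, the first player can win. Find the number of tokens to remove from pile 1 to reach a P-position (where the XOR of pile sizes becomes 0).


Piles: 92 and 16
Current XOR: 92 XOR 16 = 76 (non-zero, so this is an N-position).
To make the XOR zero, we need to find a move that balances the piles.
For pile 1 (size 92): target = 92 XOR 76 = 16
We reduce pile 1 from 92 to 16.
Tokens removed: 92 - 16 = 76
Verification: 16 XOR 16 = 0

76


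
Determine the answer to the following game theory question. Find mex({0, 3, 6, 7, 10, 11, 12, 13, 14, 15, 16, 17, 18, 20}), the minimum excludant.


Set = {0, 3, 6, 7, 10, 11, 12, 13, 14, 15, 16, 17, 18, 20}
0 is in the set.
1 is NOT in the set. This is the mex.
mex = 1

1


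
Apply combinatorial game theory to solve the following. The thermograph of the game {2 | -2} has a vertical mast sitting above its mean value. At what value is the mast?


Game = {2 | -2}, a switch {a | b} with numbers a > b.
Its thermograph has left wall a - t and right wall b + t, which meet at t = (a - b)/2, where both equal (a + b)/2. So the mast (mean value) is at (a + b)/2.
Mean = (2 + (-2))/2 = 0/2 = 0

0


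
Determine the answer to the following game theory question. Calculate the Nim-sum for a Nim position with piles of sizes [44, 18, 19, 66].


We need the XOR (exclusive or) of all pile sizes.
After XOR-ing pile 1 (size 44): 0 XOR 44 = 44
After XOR-ing pile 2 (size 18): 44 XOR 18 = 62
After XOR-ing pile 3 (size 19): 62 XOR 19 = 45
After XOR-ing pile 4 (size 66): 45 XOR 66 = 111
The Nim-value of this position is 111.

111


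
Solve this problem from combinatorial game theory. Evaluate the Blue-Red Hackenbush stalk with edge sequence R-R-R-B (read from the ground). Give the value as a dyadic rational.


Edges (from ground): R-R-R-B
By Berlekamp's sign-expansion rule, a Blue-Red Hackenbush stalk has the value of the surreal number whose sign sequence is the edge sequence with B -> + and R -> -.
Sign sequence: ---+
Trace the sign expansion in the surreal number tree, starting from 0:
Edge 1: R (sign -) -> bounds (-inf, 0), value = -1
Edge 2: R (sign -) -> bounds (-inf, -1), value = -2
Edge 3: R (sign -) -> bounds (-inf, -2), value = -3
Edge 4: B (sign +) -> bounds (-3, -2), value = -5/2
Game value = -5/2

-5/2


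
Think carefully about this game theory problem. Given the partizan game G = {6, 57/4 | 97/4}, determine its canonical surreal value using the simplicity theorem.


Left options: {6, 57/4}, max = 57/4
Right options: {97/4}, min = 97/4
All options are numbers and max(Left) < min(Right), so by the simplicity theorem the value is the simplest (earliest-born) number strictly between 57/4 and 97/4.
Integers 15 through 24 all lie strictly between 57/4 and 97/4.
Among integers, the simplest (lowest birthday = smallest |n|; 0 is born on day 0, +-n on day n) is 15.
No non-integer in the interval can be simpler: if x is a non-integer in the interval, then floor(x) or ceil(x) also lies in the interval (the interval contains an integer), and both are proper prefixes of x's sign expansion, i.e. born earlier. So the game value is 15.
Game value = 15

15
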